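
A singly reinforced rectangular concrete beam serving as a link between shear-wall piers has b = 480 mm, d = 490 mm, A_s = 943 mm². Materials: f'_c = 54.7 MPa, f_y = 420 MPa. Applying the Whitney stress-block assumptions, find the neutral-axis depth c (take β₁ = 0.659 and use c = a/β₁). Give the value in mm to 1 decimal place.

T = A_s f_y = 943 × 420 = 396060 N = 396.06 kN.
Setting C = 0.85 f'_c a b equal to T: a = 396060/(0.85 × 54.7 × 480) = 17.747 mm.
With β₁ = 0.659, c = a/β₁ = 17.747/0.659 = 26.9 mm.

c ≈ 26.9 mm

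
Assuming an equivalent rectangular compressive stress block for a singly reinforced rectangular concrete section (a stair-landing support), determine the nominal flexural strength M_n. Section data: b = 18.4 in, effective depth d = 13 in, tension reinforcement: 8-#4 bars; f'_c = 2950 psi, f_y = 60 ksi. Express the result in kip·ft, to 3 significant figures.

A_s = 8 × 0.2 = 1.6 in².
T = A_s f_y = 1.6 × 60 = 96 kips.
a = T/(0.85 f'_c b) = 96/(0.85 × 2.95 × 18.4) = 2.081 in.
M_n = T(d − a/2) = 96 × (13 − 1.0405) = 1148.1 kip·in = 1148.1/12 = 95.68 kip·ft.

M_n ≈ 95.7 kip·ft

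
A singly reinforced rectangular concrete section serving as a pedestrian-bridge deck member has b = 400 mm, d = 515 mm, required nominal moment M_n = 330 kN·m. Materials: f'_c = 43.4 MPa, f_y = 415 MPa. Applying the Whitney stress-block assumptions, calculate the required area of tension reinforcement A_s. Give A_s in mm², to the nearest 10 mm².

A_s ≈ 1620 mm²

With M_n = 0.85 f'_c a b (d − a/2), solve the quadratic for a:
a = d − √(d² − 2M_n/(0.85 f'_c b)) = 515 − √(515² − 2 × 330×10⁶/(0.85 × 43.4 × 400)) = 45.43 mm.
A_s = 0.85 f'_c a b / f_y = 0.85 × 43.4 × 45.43 × 400 / 415 = 1615.3 mm².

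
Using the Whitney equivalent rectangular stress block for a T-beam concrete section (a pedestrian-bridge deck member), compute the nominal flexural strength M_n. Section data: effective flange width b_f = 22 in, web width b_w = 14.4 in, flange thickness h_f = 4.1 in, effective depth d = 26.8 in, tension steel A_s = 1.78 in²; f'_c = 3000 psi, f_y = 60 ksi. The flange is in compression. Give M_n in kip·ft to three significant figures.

Tension: T = A_s f_y = 1.78 × 60 = 106.8 kips.
Try a within the flange: a = T/(0.85 f'_c b_f) = 106.8/(0.85 × 3 × 22) = 1.904 in.
Since a = 1.904 ≤ h_f = 4.1 in, the stress block lies entirely in the flange; analyse as a rectangular beam of width b_f.
M_n = T(d − a/2) = 106.8 × (26.8 − 0.952) = 2760.6 kip·in.
M_n = 2760.6/12 = 230.05 kip·ft.

M_n ≈ 230 kip·ft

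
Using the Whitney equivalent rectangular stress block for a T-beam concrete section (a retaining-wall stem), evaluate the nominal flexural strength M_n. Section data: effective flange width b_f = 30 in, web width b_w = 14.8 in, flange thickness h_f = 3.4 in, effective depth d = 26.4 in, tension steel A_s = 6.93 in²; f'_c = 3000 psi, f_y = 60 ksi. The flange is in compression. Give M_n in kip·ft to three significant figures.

M_n ≈ 807 kip·ft

Tension: T = A_s f_y = 6.93 × 60 = 415.8 kips.
Try a within the flange: a = T/(0.85 f'_c b_f) = 415.8/(0.85 × 3 × 30) = 5.435 in.
a = 5.435 > h_f = 3.4 in: the block extends into the web. Split into flange-overhang and web parts.
C_f = 0.85 f'_c (b_f − b_w) h_f = 0.85 × 3 × (30 − 14.8) × 3.4 = 131.8 kips.
Remaining web compression depth: a_w = (T − C_f)/(0.85 f'_c b_w) = (415.8 − 131.8)/(0.85 × 3 × 14.8) = 7.525 in.
M_n = C_f(d − h_f/2) + (T − C_f)(d − a_w/2) = 131.8 × (26.4 − 1.7) + 284 × (26.4 − 3.7625) = 3255.5 + 6429.1 = 9684.6 kip·in.
M_n = 9684.6/12 = 807.05 kip·ft.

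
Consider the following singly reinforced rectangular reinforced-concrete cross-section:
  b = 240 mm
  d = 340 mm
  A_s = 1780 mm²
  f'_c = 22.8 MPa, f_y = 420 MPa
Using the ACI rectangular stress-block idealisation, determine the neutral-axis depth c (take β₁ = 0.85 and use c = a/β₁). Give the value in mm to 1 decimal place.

T = A_s f_y = 1780 × 420 = 747600 N = 747.6 kN.
Setting C = 0.85 f'_c a b equal to T: a = 747600/(0.85 × 22.8 × 240) = 160.733 mm.
With β₁ = 0.85, c = a/β₁ = 160.733/0.85 = 189.1 mm.

c ≈ 189.1 mm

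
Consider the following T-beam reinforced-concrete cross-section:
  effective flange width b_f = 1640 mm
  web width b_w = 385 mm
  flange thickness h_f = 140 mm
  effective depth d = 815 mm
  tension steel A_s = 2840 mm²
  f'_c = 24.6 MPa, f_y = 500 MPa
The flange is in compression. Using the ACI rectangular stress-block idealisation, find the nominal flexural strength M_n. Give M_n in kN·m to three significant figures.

M_n ≈ 1130 kN·m

Tension: T = A_s f_y = 2840 × 500 = 1420000 N.
Try a within the flange: a = T/(0.85 f'_c b_f) = 1420000/(0.85 × 24.6 × 1640) = 41.41 mm.
Since a = 41.41 ≤ h_f = 140 mm, the stress block lies entirely in the flange; analyse as a rectangular beam of width b_f.
M_n = T(d − a/2) = 1420000 × (815 − 20.705) = 1127.90 × 10⁶ N·mm.
M_n = 1127.90 kN·m.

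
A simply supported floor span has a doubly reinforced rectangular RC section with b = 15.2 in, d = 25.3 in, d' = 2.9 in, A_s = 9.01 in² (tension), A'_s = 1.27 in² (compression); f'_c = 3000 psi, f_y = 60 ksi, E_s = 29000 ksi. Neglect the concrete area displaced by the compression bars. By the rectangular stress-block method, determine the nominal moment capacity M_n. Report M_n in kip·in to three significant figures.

M_n ≈ 10700 kip·in

Assume both steels yield.
a = (A_s − A'_s) f_y/(0.85 f'_c b) = (9.01 − 1.27) × 60/(0.85 × 3 × 15.2) = 11.981 in.
c = a/β₁ = 11.981/0.85 = 14.095 in; ε'_s = 0.003(c − d')/c = 0.0024 ≥ ε_y = 0.0021, so the compression steel yields.
M_n = (A_s − A'_s) f_y (d − a/2) + A'_s f_y (d − d') = 464.4 × (25.3 − 5.9905) + 76.2 × (25.3 − 2.9) = 8967.3 + 1706.9 = 10674.2 kip·in.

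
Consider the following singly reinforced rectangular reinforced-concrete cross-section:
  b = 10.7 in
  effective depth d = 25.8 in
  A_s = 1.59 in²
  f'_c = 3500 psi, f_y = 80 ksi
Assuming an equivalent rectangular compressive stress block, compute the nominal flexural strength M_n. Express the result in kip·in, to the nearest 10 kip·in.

T = A_s f_y = 1.59 × 80 = 127.2 kips.
a = T/(0.85 f'_c b) = 127.2/(0.85 × 3.5 × 10.7) = 3.996 in.
M_n = T(d − a/2) = 127.2 × (25.8 − 1.998) = 3027.6 kip·in.

M_n ≈ 3030 kip·in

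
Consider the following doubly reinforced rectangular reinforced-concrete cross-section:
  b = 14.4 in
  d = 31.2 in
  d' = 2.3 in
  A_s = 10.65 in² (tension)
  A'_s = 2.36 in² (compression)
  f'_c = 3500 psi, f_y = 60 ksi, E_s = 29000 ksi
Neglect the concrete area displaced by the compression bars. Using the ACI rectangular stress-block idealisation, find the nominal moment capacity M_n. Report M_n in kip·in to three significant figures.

M_n ≈ 16700 kip·in

Assume both steels yield.
a = (A_s − A'_s) f_y/(0.85 f'_c b) = (10.65 − 2.36) × 60/(0.85 × 3.5 × 14.4) = 11.611 in.
c = a/β₁ = 11.611/0.85 = 13.660 in; ε'_s = 0.003(c − d')/c = 0.0025 ≥ ε_y = 0.0021, so the compression steel yields.
M_n = (A_s − A'_s) f_y (d − a/2) + A'_s f_y (d − d') = 497.4 × (31.2 − 5.8055) + 141.6 × (31.2 − 2.3) = 12631.2 + 4092.2 = 16723.4 kip·in.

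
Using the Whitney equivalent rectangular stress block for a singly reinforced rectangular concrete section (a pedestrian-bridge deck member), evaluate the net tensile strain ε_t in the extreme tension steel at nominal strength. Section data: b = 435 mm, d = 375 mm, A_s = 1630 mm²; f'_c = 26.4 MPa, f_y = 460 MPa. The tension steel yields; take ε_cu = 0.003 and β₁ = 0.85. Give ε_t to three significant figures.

ε_t ≈ 0.00945

a = A_s f_y/(0.85 f'_c b) = 76.81 mm.
β₁ = 0.85, so c = a/β₁ = 76.81/0.85 = 90.36 mm.
From the linear strain diagram with ε_cu = 0.003: ε_t = 0.003 (d − c)/c = 0.003 × (375 − 90.36)/90.36 = 0.00945.
Since ε_t ≥ 0.005, the section is tension-controlled.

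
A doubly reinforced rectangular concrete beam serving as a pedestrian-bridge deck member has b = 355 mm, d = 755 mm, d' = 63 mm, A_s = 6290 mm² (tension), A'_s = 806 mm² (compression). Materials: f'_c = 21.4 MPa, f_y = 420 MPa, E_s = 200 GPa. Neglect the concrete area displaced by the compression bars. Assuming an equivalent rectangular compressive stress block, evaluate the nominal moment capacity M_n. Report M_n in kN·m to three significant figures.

M_n ≈ 1560 kN·m

Assume both tension and compression steel yield.
Net tension couple steel: A_s − A'_s = 5484 mm².
a = (A_s − A'_s) f_y / (0.85 f'_c b) = 2303280/(0.85 × 21.4 × 355) = 356.69 mm.
c = a/β₁ = 356.69/0.85 = 419.64 mm; ε'_s = 0.003(c − d')/c = 0.0025 ≥ f_y/E_s = 0.0021, so compression steel does yield.
M_n = (A_s − A'_s) f_y (d − a/2) + A'_s f_y (d − d') = [2303280 × (755 − 178.345) + 338520 × (755 − 63)] × 10⁻⁶ = 1328.20 + 234.26 = 1562.46 kN·m.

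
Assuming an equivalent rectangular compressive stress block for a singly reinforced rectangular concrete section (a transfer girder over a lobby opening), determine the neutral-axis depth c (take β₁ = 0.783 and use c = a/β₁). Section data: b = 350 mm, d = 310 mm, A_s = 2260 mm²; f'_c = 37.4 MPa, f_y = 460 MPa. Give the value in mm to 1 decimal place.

c ≈ 119.3 mm

T = A_s f_y = 2260 × 460 = 1039600 N = 1039.6 kN.
Setting C = 0.85 f'_c a b equal to T: a = 1039600/(0.85 × 37.4 × 350) = 93.435 mm.
With β₁ = 0.783, c = a/β₁ = 93.435/0.783 = 119.3 mm.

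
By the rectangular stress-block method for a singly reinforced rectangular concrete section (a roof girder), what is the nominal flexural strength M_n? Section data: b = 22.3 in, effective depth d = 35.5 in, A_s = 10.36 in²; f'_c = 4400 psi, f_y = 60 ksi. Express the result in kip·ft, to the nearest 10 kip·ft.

M_n ≈ 1650 kip·ft

T = A_s f_y = 10.36 × 60 = 621.6 kips.
a = T/(0.85 f'_c b) = 621.6/(0.85 × 4.4 × 22.3) = 7.453 in.
M_n = T(d − a/2) = 621.6 × (35.5 − 3.7265) = 19750.4 kip·in = 19750.4/12 = 1645.87 kip·ft.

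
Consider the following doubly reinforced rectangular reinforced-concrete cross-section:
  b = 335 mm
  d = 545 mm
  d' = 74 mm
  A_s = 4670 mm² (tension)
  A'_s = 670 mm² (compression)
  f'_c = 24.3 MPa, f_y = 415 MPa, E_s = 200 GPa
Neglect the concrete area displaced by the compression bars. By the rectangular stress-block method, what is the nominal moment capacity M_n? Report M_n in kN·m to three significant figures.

Assume both tension and compression steel yield.
Net tension couple steel: A_s − A'_s = 4000 mm².
a = (A_s − A'_s) f_y / (0.85 f'_c b) = 1660000/(0.85 × 24.3 × 335) = 239.90 mm.
c = a/β₁ = 239.90/0.85 = 282.24 mm; ε'_s = 0.003(c − d')/c = 0.0022 ≥ f_y/E_s = 0.0021, so compression steel does yield.
M_n = (A_s − A'_s) f_y (d − a/2) + A'_s f_y (d − d') = [1660000 × (545 − 119.95) + 278050 × (545 − 74)] × 10⁻⁶ = 705.58 + 130.96 = 836.54 kN·m.

M_n ≈ 837 kN·m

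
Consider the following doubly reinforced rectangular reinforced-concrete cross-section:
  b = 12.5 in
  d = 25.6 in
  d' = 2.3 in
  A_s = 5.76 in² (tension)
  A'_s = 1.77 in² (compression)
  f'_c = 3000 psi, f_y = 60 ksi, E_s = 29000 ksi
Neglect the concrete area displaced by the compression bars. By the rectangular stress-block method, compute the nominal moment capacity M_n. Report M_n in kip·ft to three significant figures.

Assume both steels yield.
a = (A_s − A'_s) f_y/(0.85 f'_c b) = (5.76 − 1.77) × 60/(0.85 × 3 × 12.5) = 7.511 in.
c = a/β₁ = 7.511/0.85 = 8.836 in; ε'_s = 0.003(c − d')/c = 0.0022 ≥ ε_y = 0.0021, so the compression steel yields.
M_n = (A_s − A'_s) f_y (d − a/2) + A'_s f_y (d − d') = 239.4 × (25.6 − 3.7555) + 106.2 × (25.6 − 2.3) = 5229.6 + 2474.5 = 7704.1 kip·in = 7704.1/12 = 642.01 kip·ft.

M_n ≈ 642 kip·ft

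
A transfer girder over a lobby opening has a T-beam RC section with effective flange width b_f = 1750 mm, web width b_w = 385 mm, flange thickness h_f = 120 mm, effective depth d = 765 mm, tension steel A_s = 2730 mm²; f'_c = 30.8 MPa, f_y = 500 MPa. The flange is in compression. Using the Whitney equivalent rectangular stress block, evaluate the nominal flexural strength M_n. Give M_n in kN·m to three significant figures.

Tension: T = A_s f_y = 2730 × 500 = 1365000 N.
Try a within the flange: a = T/(0.85 f'_c b_f) = 1365000/(0.85 × 30.8 × 1750) = 29.79 mm.
Since a = 29.79 ≤ h_f = 120 mm, the stress block lies entirely in the flange; analyse as a rectangular beam of width b_f.
M_n = T(d − a/2) = 1365000 × (765 − 14.895) = 1023.89 × 10⁶ N·mm.
M_n = 1023.89 kN·m.

M_n ≈ 1020 kN·m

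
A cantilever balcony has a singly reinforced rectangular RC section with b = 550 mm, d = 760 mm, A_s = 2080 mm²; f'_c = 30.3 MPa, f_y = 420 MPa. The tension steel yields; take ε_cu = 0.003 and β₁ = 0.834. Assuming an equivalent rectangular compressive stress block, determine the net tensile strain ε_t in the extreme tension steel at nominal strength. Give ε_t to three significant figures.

ε_t ≈ 0.0278

a = A_s f_y/(0.85 f'_c b) = 61.67 mm.
β₁ = 0.834, so c = a/β₁ = 61.67/0.834 = 73.94 mm.
From the linear strain diagram with ε_cu = 0.003: ε_t = 0.003 (d − c)/c = 0.003 × (760 − 73.94)/73.94 = 0.0278.
Since ε_t ≥ 0.005, the section is tension-controlled.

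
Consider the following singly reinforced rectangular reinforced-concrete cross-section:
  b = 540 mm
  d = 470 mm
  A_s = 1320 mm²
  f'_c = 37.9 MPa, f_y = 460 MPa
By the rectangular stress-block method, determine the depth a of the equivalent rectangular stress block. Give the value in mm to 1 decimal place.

T = A_s f_y = 1320 × 460 = 607200 N = 607.2 kN.
Setting C = 0.85 f'_c a b equal to T: a = 607200/(0.85 × 37.9 × 540) = 34.9 mm.

a ≈ 34.9 mm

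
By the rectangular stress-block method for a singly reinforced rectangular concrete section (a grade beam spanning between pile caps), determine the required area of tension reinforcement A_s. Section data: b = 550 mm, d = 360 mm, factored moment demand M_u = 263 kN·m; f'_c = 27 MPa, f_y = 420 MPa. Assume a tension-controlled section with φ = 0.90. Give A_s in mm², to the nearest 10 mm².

M_n = M_u/φ = 263/0.90 = 292.222 kN·m.
With M_n = 0.85 f'_c a b (d − a/2), solve the quadratic for a:
a = d − √(d² − 2M_n/(0.85 f'_c b)) = 360 − √(360² − 2 × 292.222×10⁶/(0.85 × 27 × 550)) = 71.39 mm.
A_s = 0.85 f'_c a b / f_y = 0.85 × 27 × 71.39 × 550 / 420 = 2145.5 mm².

A_s ≈ 2150 mm²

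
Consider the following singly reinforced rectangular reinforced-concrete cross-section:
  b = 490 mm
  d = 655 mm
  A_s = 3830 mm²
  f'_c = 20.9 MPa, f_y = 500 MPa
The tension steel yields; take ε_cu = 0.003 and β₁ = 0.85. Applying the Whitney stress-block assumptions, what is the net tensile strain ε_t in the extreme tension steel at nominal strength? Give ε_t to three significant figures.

ε_t ≈ 0.00459

a = A_s f_y/(0.85 f'_c b) = 219.99 mm.
β₁ = 0.85, so c = a/β₁ = 219.99/0.85 = 258.81 mm.
From the linear strain diagram with ε_cu = 0.003: ε_t = 0.003 (d − c)/c = 0.003 × (655 − 258.81)/258.81 = 0.00459.
ε_t is between 0.004 and 0.005 — transition zone.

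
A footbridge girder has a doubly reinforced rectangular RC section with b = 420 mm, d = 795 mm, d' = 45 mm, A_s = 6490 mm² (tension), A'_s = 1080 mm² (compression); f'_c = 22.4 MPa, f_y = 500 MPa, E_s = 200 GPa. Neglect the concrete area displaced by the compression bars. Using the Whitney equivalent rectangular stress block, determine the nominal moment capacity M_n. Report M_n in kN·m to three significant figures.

Assume both tension and compression steel yield.
Net tension couple steel: A_s − A'_s = 5410 mm².
a = (A_s − A'_s) f_y / (0.85 f'_c b) = 2705000/(0.85 × 22.4 × 420) = 338.26 mm.
c = a/β₁ = 338.26/0.85 = 397.95 mm; ε'_s = 0.003(c − d')/c = 0.0027 ≥ f_y/E_s = 0.0025, so compression steel does yield.
M_n = (A_s − A'_s) f_y (d − a/2) + A'_s f_y (d − d') = [2705000 × (795 − 169.13) + 540000 × (795 − 45)] × 10⁻⁶ = 1692.98 + 405.00 = 2097.98 kN·m.

M_n ≈ 2100 kN·m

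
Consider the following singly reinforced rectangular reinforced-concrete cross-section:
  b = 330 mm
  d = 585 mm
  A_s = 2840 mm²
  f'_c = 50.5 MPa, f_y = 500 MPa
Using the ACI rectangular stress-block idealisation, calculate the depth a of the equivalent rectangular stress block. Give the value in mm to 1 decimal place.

a ≈ 100.2 mm

T = A_s f_y = 2840 × 500 = 1420000 N = 1420 kN.
Setting C = 0.85 f'_c a b equal to T: a = 1420000/(0.85 × 50.5 × 330) = 100.2 mm.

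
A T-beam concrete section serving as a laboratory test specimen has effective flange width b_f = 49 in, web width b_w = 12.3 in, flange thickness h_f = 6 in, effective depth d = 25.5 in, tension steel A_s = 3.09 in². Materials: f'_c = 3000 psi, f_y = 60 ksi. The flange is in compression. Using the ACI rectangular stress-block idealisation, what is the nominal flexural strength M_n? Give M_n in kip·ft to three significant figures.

M_n ≈ 383 kip·ft

Tension: T = A_s f_y = 3.09 × 60 = 185.4 kips.
Try a within the flange: a = T/(0.85 f'_c b_f) = 185.4/(0.85 × 3 × 49) = 1.484 in.
Since a = 1.484 ≤ h_f = 6 in, the stress block lies entirely in the flange; analyse as a rectangular beam of width b_f.
M_n = T(d − a/2) = 185.4 × (25.5 − 0.742) = 4590.1 kip·in.
M_n = 4590.1/12 = 382.51 kip·ft.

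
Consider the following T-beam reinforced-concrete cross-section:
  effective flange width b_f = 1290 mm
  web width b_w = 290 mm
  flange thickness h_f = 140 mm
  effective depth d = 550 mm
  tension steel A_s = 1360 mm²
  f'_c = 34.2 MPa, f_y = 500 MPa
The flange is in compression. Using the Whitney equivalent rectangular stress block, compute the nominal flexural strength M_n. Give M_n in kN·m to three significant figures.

Tension: T = A_s f_y = 1360 × 500 = 680000 N.
Try a within the flange: a = T/(0.85 f'_c b_f) = 680000/(0.85 × 34.2 × 1290) = 18.13 mm.
Since a = 18.13 ≤ h_f = 140 mm, the stress block lies entirely in the flange; analyse as a rectangular beam of width b_f.
M_n = T(d − a/2) = 680000 × (550 − 9.065) = 367.84 × 10⁶ N·mm.
M_n = 367.84 kN·m.

M_n ≈ 368 kN·m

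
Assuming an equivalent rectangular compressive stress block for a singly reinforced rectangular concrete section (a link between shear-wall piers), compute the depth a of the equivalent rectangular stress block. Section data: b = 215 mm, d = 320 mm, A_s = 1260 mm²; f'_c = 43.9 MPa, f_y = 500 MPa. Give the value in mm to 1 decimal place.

T = A_s f_y = 1260 × 500 = 630000 N = 630 kN.
Setting C = 0.85 f'_c a b equal to T: a = 630000/(0.85 × 43.9 × 215) = 78.5 mm.

a ≈ 78.5 mm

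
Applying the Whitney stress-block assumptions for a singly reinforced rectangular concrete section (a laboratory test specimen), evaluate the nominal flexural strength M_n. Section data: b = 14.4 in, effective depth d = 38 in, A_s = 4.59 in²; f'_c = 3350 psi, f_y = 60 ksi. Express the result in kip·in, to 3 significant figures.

T = A_s f_y = 4.59 × 60 = 275.4 kips.
a = T/(0.85 f'_c b) = 275.4/(0.85 × 3.35 × 14.4) = 6.716 in.
M_n = T(d − a/2) = 275.4 × (38 − 3.358) = 9540.4 kip·in.

M_n ≈ 9540 kip·in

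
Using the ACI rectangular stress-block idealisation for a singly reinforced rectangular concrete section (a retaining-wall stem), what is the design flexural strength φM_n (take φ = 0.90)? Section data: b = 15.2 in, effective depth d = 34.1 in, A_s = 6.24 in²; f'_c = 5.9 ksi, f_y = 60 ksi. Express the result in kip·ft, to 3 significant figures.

T = A_s f_y = 6.24 × 60 = 374.4 kips.
a = T/(0.85 f'_c b) = 374.4/(0.85 × 5.9 × 15.2) = 4.912 in.
M_n = T(d − a/2) = 374.4 × (34.1 − 2.456) = 11847.5 kip·in = 11847.5/12 = 987.29 kip·ft.
φM_n = 0.90 × 987.29 = 888.56 kip·ft.

φM_n ≈ 889 kip·ft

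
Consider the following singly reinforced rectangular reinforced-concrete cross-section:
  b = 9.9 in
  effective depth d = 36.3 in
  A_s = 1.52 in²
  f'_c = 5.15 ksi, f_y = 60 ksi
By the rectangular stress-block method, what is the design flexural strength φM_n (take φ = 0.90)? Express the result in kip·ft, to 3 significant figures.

φM_n ≈ 241 kip·ft

T = A_s f_y = 1.52 × 60 = 91.2 kips.
a = T/(0.85 f'_c b) = 91.2/(0.85 × 5.15 × 9.9) = 2.104 in.
M_n = T(d − a/2) = 91.2 × (36.3 − 1.052) = 3214.6 kip·in = 3214.6/12 = 267.88 kip·ft.
φM_n = 0.90 × 267.88 = 241.09 kip·ft.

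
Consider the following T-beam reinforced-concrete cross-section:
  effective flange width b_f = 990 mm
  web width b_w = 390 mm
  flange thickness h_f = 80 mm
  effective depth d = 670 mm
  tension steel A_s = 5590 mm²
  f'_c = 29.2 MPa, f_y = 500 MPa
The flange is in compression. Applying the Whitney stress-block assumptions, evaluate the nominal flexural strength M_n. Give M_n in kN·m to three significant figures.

Tension: T = A_s f_y = 5590 × 500 = 2795000 N.
Try a within the flange: a = T/(0.85 f'_c b_f) = 2795000/(0.85 × 29.2 × 990) = 113.75 mm.
a = 113.75 > h_f = 80 mm: the block extends into the web. Split into flange-overhang and web parts.
C_f = 0.85 f'_c (b_f − b_w) h_f = 0.85 × 29.2 × (990 − 390) × 80 = 1191360 N.
Remaining web compression depth: a_w = (T − C_f)/(0.85 f'_c b_w) = (2795000 − 1191360)/(0.85 × 29.2 × 390) = 165.67 mm.
M_n = C_f(d − h_f/2) + (T − C_f)(d − a_w/2) = 1191360 × (670 − 40) + 1603640 × (670 − 82.835) = 750.56 + 941.60 = 1692.16 × 10⁶ N·mm.
M_n = 1692.16 kN·m.

M_n ≈ 1690 kN·m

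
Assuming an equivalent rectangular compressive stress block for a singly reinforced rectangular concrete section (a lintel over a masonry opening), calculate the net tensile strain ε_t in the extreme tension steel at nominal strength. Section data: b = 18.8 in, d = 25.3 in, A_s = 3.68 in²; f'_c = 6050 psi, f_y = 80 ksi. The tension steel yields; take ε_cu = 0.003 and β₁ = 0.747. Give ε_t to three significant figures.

ε_t ≈ 0.0156

a = A_s f_y/(0.85 f'_c b) = 3.045 in.
β₁ = 0.747, so c = a/β₁ = 3.045/0.747 = 4.076 in.
From the linear strain diagram with ε_cu = 0.003: ε_t = 0.003 (d − c)/c = 0.003 × (25.3 − 4.076)/4.076 = 0.0156.
Since ε_t ≥ 0.005, the section is tension-controlled.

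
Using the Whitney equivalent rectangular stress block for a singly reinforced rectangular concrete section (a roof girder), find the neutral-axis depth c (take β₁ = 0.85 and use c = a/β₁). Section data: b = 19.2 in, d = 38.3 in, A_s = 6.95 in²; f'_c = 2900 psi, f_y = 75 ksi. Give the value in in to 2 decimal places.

T = A_s f_y = 6.95 × 75 = 521.25 kips.
a = T/(0.85 f'_c b) = 521.25/(0.85 × 2.9 × 19.2) = 11.0136 in.
With β₁ = 0.85, c = a/β₁ = 11.0136/0.85 = 12.96 in.

c ≈ 12.96 in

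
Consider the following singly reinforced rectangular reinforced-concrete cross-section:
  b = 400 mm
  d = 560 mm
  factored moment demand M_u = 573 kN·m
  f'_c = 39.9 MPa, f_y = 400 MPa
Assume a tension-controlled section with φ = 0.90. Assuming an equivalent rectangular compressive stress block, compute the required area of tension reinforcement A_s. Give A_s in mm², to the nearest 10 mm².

A_s ≈ 3090 mm²

M_n = M_u/φ = 573/0.90 = 636.667 kN·m.
With M_n = 0.85 f'_c a b (d − a/2), solve the quadratic for a:
a = d − √(d² − 2M_n/(0.85 f'_c b)) = 560 − √(560² − 2 × 636.667×10⁶/(0.85 × 39.9 × 400)) = 91.24 mm.
A_s = 0.85 f'_c a b / f_y = 0.85 × 39.9 × 91.24 × 400 / 400 = 3094.4 mm².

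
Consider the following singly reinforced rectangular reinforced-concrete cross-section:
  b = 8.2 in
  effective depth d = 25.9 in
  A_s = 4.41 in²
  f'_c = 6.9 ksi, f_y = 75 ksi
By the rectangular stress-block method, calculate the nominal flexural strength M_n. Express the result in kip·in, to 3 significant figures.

T = A_s f_y = 4.41 × 75 = 330.75 kips.
a = T/(0.85 f'_c b) = 330.75/(0.85 × 6.9 × 8.2) = 6.877 in.
M_n = T(d − a/2) = 330.75 × (25.9 − 3.4385) = 7429.1 kip·in.

M_n ≈ 7430 kip·in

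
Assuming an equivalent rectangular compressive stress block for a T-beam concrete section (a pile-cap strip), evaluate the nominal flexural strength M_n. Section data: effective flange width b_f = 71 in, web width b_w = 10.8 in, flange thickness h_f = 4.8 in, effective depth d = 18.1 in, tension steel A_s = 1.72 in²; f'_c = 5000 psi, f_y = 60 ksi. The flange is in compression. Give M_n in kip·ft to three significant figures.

M_n ≈ 154 kip·ft

Tension: T = A_s f_y = 1.72 × 60 = 103.2 kips.
Try a within the flange: a = T/(0.85 f'_c b_f) = 103.2/(0.85 × 5 × 71) = 0.342 in.
Since a = 0.342 ≤ h_f = 4.8 in, the stress block lies entirely in the flange; analyse as a rectangular beam of width b_f.
M_n = T(d − a/2) = 103.2 × (18.1 − 0.171) = 1850.3 kip·in.
M_n = 1850.3/12 = 154.19 kip·ft.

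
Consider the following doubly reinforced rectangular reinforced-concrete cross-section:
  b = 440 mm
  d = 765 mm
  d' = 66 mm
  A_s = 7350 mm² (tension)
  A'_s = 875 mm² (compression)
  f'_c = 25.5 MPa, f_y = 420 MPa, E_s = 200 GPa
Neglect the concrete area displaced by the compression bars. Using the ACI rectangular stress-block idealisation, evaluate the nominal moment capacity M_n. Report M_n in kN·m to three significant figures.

Assume both tension and compression steel yield.
Net tension couple steel: A_s − A'_s = 6475 mm².
a = (A_s − A'_s) f_y / (0.85 f'_c b) = 2719500/(0.85 × 25.5 × 440) = 285.15 mm.
c = a/β₁ = 285.15/0.85 = 335.47 mm; ε'_s = 0.003(c − d')/c = 0.0024 ≥ f_y/E_s = 0.0021, so compression steel does yield.
M_n = (A_s − A'_s) f_y (d − a/2) + A'_s f_y (d − d') = [2719500 × (765 − 142.575) + 367500 × (765 − 66)] × 10⁻⁶ = 1692.68 + 256.88 = 1949.56 kN·m.

M_n ≈ 1950 kN·m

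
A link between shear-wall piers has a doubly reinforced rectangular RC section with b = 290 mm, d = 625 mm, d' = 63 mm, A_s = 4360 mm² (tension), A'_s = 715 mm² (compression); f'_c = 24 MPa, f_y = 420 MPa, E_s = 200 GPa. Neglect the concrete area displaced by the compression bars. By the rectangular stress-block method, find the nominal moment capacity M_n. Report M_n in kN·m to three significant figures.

M_n ≈ 928 kN·m

Assume both tension and compression steel yield.
Net tension couple steel: A_s − A'_s = 3645 mm².
a = (A_s − A'_s) f_y / (0.85 f'_c b) = 1530900/(0.85 × 24 × 290) = 258.77 mm.
c = a/β₁ = 258.77/0.85 = 304.44 mm; ε'_s = 0.003(c − d')/c = 0.0024 ≥ f_y/E_s = 0.0021, so compression steel does yield.
M_n = (A_s − A'_s) f_y (d − a/2) + A'_s f_y (d − d') = [1530900 × (625 − 129.385) + 300300 × (625 − 63)] × 10⁻⁶ = 758.74 + 168.77 = 927.51 kN·m.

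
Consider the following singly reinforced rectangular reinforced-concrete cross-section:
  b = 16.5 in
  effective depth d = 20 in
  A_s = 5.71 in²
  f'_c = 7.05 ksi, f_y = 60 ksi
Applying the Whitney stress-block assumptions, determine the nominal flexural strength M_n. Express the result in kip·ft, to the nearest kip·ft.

M_n ≈ 522 kip·ft

T = A_s f_y = 5.71 × 60 = 342.6 kips.
a = T/(0.85 f'_c b) = 342.6/(0.85 × 7.05 × 16.5) = 3.465 in.
M_n = T(d − a/2) = 342.6 × (20 − 1.7325) = 6258.4 kip·in = 6258.4/12 = 521.53 kip·ft.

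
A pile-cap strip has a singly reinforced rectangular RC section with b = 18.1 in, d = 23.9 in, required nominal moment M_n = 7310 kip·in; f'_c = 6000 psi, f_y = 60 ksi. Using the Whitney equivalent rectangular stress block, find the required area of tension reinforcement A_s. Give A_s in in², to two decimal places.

From M_n = 0.85 f'_c a b (d − a/2):
a = d − √(d² − 2M_n/(0.85 f'_c b)) = 23.9 − √(23.9² − 2 × 7310/(0.85 × 6 × 18.1)) = 3.582 in.
A_s = 0.85 f'_c a b / f_y = 0.85 × 6 × 3.582 × 18.1 / 60 = 5.511 in².

A_s ≈ 5.51 in²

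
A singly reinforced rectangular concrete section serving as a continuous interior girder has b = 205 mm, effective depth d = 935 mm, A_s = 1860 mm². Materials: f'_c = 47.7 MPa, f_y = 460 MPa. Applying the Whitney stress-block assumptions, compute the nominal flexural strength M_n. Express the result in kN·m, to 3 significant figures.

M_n ≈ 756 kN·m

T = A_s f_y = 1860 × 460 = 855600 N = 855.6 kN.
From C = T: a = T/(0.85 f'_c b) = 855600/(0.85 × 47.7 × 205) = 102.94 mm.
M_n = T(d − a/2) = 855.6 kN × (935 − 51.47) mm = 755.95 kN·m.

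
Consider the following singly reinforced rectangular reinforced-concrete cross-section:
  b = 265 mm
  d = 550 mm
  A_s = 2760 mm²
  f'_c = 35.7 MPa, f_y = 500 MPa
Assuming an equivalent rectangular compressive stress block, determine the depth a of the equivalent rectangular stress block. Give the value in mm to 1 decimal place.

a ≈ 171.6 mm

T = A_s f_y = 2760 × 500 = 1380000 N = 1380 kN.
Setting C = 0.85 f'_c a b equal to T: a = 1380000/(0.85 × 35.7 × 265) = 171.6 mm.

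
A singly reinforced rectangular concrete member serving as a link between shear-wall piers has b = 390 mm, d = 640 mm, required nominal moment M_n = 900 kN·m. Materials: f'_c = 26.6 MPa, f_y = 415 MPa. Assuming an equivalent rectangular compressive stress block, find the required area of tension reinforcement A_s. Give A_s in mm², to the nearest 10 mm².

With M_n = 0.85 f'_c a b (d − a/2), solve the quadratic for a:
a = d − √(d² − 2M_n/(0.85 f'_c b)) = 640 − √(640² − 2 × 900×10⁶/(0.85 × 26.6 × 390)) = 186.71 mm.
A_s = 0.85 f'_c a b / f_y = 0.85 × 26.6 × 186.71 × 390 / 415 = 3967.2 mm².

A_s ≈ 3970 mm²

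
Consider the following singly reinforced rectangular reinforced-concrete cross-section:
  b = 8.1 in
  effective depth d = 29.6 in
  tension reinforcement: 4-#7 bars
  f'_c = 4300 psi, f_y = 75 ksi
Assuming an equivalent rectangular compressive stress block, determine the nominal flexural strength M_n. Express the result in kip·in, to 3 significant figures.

M_n ≈ 4780 kip·in

A_s = 4 × 0.6 = 2.4 in².
T = A_s f_y = 2.4 × 75 = 180 kips.
a = T/(0.85 f'_c b) = 180/(0.85 × 4.3 × 8.1) = 6.080 in.
M_n = T(d − a/2) = 180 × (29.6 − 3.04) = 4780.8 kip·in.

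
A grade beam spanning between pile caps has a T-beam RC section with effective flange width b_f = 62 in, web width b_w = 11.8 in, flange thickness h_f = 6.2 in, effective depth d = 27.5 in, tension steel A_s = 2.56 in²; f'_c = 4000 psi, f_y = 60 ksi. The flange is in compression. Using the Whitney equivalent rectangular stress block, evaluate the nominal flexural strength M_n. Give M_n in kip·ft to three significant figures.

Tension: T = A_s f_y = 2.56 × 60 = 153.6 kips.
Try a within the flange: a = T/(0.85 f'_c b_f) = 153.6/(0.85 × 4 × 62) = 0.729 in.
Since a = 0.729 ≤ h_f = 6.2 in, the stress block lies entirely in the flange; analyse as a rectangular beam of width b_f.
M_n = T(d − a/2) = 153.6 × (27.5 − 0.3645) = 4168.0 kip·in.
M_n = 4168.0/12 = 347.33 kip·ft.

M_n ≈ 347 kip·ft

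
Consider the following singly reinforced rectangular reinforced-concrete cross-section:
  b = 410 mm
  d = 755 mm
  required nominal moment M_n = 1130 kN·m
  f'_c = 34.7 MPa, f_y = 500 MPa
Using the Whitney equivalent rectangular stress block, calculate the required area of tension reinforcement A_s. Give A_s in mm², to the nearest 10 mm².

With M_n = 0.85 f'_c a b (d − a/2), solve the quadratic for a:
a = d − √(d² − 2M_n/(0.85 f'_c b)) = 755 − √(755² − 2 × 1130×10⁶/(0.85 × 34.7 × 410)) = 136.02 mm.
A_s = 0.85 f'_c a b / f_y = 0.85 × 34.7 × 136.02 × 410 / 500 = 3289.8 mm².

A_s ≈ 3290 mm²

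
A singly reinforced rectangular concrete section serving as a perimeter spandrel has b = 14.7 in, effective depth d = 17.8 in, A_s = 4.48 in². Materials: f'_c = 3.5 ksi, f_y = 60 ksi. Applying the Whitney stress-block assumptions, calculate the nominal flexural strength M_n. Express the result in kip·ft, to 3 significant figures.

M_n ≈ 330 kip·ft

T = A_s f_y = 4.48 × 60 = 268.8 kips.
a = T/(0.85 f'_c b) = 268.8/(0.85 × 3.5 × 14.7) = 6.146 in.
M_n = T(d − a/2) = 268.8 × (17.8 − 3.073) = 3958.6 kip·in = 3958.6/12 = 329.88 kip·ft.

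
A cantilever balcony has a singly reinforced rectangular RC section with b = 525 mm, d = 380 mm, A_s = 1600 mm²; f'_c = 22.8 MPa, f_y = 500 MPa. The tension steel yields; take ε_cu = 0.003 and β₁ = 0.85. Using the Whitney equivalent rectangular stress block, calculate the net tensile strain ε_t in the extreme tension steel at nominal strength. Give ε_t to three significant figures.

ε_t ≈ 0.00932

a = A_s f_y/(0.85 f'_c b) = 78.63 mm.
β₁ = 0.85, so c = a/β₁ = 78.63/0.85 = 92.51 mm.
From the linear strain diagram with ε_cu = 0.003: ε_t = 0.003 (d − c)/c = 0.003 × (380 − 92.51)/92.51 = 0.00932.
Since ε_t ≥ 0.005, the section is tension-controlled.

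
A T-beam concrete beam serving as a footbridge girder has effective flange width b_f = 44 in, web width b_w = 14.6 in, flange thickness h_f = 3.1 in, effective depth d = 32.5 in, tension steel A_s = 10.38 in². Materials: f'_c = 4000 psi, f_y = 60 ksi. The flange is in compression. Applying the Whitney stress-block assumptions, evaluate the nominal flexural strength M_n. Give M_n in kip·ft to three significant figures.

M_n ≈ 1560 kip·ft

Tension: T = A_s f_y = 10.38 × 60 = 622.8 kips.
Try a within the flange: a = T/(0.85 f'_c b_f) = 622.8/(0.85 × 4 × 44) = 4.163 in.
a = 4.163 > h_f = 3.1 in: the block extends into the web. Split into flange-overhang and web parts.
C_f = 0.85 f'_c (b_f − b_w) h_f = 0.85 × 4 × (44 − 14.6) × 3.1 = 309.9 kips.
Remaining web compression depth: a_w = (T − C_f)/(0.85 f'_c b_w) = (622.8 − 309.9)/(0.85 × 4 × 14.6) = 6.303 in.
M_n = C_f(d − h_f/2) + (T − C_f)(d − a_w/2) = 309.9 × (32.5 − 1.55) + 312.9 × (32.5 − 3.1515) = 9591.4 + 9183.1 = 18774.5 kip·in.
M_n = 18774.5/12 = 1564.54 kip·ft.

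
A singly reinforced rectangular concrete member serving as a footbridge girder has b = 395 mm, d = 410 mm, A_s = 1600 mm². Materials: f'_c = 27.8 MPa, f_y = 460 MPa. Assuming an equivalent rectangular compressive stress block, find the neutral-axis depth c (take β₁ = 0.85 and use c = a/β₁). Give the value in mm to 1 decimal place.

T = A_s f_y = 1600 × 460 = 736000 N = 736 kN.
Setting C = 0.85 f'_c a b equal to T: a = 736000/(0.85 × 27.8 × 395) = 78.853 mm.
With β₁ = 0.85, c = a/β₁ = 78.853/0.85 = 92.8 mm.

c ≈ 92.8 mm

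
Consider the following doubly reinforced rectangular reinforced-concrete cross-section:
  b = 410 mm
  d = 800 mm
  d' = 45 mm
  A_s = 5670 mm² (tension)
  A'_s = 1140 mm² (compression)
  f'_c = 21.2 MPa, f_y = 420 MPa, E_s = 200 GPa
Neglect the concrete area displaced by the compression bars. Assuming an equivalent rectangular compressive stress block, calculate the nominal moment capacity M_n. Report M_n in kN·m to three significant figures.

M_n ≈ 1640 kN·m

Assume both tension and compression steel yield.
Net tension couple steel: A_s − A'_s = 4530 mm².
a = (A_s − A'_s) f_y / (0.85 f'_c b) = 1902600/(0.85 × 21.2 × 410) = 257.52 mm.
c = a/β₁ = 257.52/0.85 = 302.96 mm; ε'_s = 0.003(c − d')/c = 0.0026 ≥ f_y/E_s = 0.0021, so compression steel does yield.
M_n = (A_s − A'_s) f_y (d − a/2) + A'_s f_y (d − d') = [1902600 × (800 − 128.76) + 478800 × (800 − 45)] × 10⁻⁶ = 1277.10 + 361.49 = 1638.59 kN·m.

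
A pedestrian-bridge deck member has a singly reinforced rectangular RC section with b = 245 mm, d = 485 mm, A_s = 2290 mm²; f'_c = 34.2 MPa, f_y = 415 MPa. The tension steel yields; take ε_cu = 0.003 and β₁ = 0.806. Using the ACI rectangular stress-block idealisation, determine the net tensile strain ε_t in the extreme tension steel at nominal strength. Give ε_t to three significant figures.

a = A_s f_y/(0.85 f'_c b) = 133.44 mm.
β₁ = 0.806, so c = a/β₁ = 133.44/0.806 = 165.56 mm.
From the linear strain diagram with ε_cu = 0.003: ε_t = 0.003 (d − c)/c = 0.003 × (485 − 165.56)/165.56 = 0.00579.
Since ε_t ≥ 0.005, the section is tension-controlled.

ε_t ≈ 0.00579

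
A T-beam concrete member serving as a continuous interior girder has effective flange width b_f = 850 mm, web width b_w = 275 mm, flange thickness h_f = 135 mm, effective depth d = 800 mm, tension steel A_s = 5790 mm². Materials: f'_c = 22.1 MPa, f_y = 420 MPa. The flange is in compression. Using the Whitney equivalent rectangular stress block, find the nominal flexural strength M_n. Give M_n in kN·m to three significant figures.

M_n ≈ 1760 kN·m

Tension: T = A_s f_y = 5790 × 420 = 2431800 N.
Try a within the flange: a = T/(0.85 f'_c b_f) = 2431800/(0.85 × 22.1 × 850) = 152.30 mm.
a = 152.30 > h_f = 135 mm: the block extends into the web. Split into flange-overhang and web parts.
C_f = 0.85 f'_c (b_f − b_w) h_f = 0.85 × 22.1 × (850 − 275) × 135 = 1458186 N.
Remaining web compression depth: a_w = (T − C_f)/(0.85 f'_c b_w) = (2431800 − 1458186)/(0.85 × 22.1 × 275) = 188.47 mm.
M_n = C_f(d − h_f/2) + (T − C_f)(d − a_w/2) = 1458186 × (800 − 67.5) + 973614 × (800 − 94.235) = 1068.12 + 687.14 = 1755.26 × 10⁶ N·mm.
M_n = 1755.26 kN·m.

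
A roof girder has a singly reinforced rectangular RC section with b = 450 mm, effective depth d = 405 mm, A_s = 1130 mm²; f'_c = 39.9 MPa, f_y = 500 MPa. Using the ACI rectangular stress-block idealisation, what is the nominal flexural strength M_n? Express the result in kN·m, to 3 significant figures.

M_n ≈ 218 kN·m

T = A_s f_y = 1130 × 500 = 565000 N = 565 kN.
From C = T: a = T/(0.85 f'_c b) = 565000/(0.85 × 39.9 × 450) = 37.02 mm.
M_n = T(d − a/2) = 565 kN × (405 − 18.51) mm = 218.37 kN·m.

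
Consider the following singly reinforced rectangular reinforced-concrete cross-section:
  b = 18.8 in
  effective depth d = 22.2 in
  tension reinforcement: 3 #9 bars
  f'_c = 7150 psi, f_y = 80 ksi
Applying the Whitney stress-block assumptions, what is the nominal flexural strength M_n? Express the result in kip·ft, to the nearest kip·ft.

A_s = 3 × 1 = 3 in².
T = A_s f_y = 3 × 80 = 240 kips.
a = T/(0.85 f'_c b) = 240/(0.85 × 7.15 × 18.8) = 2.101 in.
M_n = T(d − a/2) = 240 × (22.2 − 1.0505) = 5075.9 kip·in = 5075.9/12 = 422.99 kip·ft.

M_n ≈ 423 kip·ft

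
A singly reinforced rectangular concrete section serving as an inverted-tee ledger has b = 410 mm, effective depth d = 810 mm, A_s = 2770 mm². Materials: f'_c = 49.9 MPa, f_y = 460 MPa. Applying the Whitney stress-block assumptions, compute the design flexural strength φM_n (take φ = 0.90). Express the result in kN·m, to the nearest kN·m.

φM_n ≈ 887 kN·m

T = A_s f_y = 2770 × 460 = 1274200 N = 1274.2 kN.
From C = T: a = T/(0.85 f'_c b) = 1274200/(0.85 × 49.9 × 410) = 73.27 mm.
M_n = T(d − a/2) = 1274.2 kN × (810 − 36.635) mm = 985.42 kN·m.
φM_n = 0.90 × 985.42 = 886.88 kN·m.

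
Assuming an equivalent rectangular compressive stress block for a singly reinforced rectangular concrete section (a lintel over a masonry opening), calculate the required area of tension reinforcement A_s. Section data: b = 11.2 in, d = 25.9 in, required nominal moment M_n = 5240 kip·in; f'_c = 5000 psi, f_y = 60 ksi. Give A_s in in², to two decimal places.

A_s ≈ 3.71 in²

From M_n = 0.85 f'_c a b (d − a/2):
a = d − √(d² − 2M_n/(0.85 f'_c b)) = 25.9 − √(25.9² − 2 × 5240/(0.85 × 5 × 11.2)) = 4.672 in.
A_s = 0.85 f'_c a b / f_y = 0.85 × 5 × 4.672 × 11.2 / 60 = 3.706 in².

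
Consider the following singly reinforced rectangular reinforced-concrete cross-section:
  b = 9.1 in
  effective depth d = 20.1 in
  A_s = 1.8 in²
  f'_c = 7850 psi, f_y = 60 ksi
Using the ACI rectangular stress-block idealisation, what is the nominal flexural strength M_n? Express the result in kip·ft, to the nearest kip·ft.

M_n ≈ 173 kip·ft

T = A_s f_y = 1.8 × 60 = 108 kips.
a = T/(0.85 f'_c b) = 108/(0.85 × 7.85 × 9.1) = 1.779 in.
M_n = T(d − a/2) = 108 × (20.1 − 0.8895) = 2074.7 kip·in = 2074.7/12 = 172.89 kip·ft.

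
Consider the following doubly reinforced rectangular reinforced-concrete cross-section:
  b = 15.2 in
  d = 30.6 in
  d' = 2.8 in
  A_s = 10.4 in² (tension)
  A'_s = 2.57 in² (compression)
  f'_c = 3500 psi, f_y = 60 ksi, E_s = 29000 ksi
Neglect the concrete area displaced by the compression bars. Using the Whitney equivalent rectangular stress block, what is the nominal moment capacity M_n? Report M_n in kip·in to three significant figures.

Assume both steels yield.
a = (A_s − A'_s) f_y/(0.85 f'_c b) = (10.4 − 2.57) × 60/(0.85 × 3.5 × 15.2) = 10.389 in.
c = a/β₁ = 10.389/0.85 = 12.222 in; ε'_s = 0.003(c − d')/c = 0.0023 ≥ ε_y = 0.0021, so the compression steel yields.
M_n = (A_s − A'_s) f_y (d − a/2) + A'_s f_y (d − d') = 469.8 × (30.6 − 5.1945) + 154.2 × (30.6 − 2.8) = 11935.5 + 4286.8 = 16222.3 kip·in.

M_n ≈ 16200 kip·in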